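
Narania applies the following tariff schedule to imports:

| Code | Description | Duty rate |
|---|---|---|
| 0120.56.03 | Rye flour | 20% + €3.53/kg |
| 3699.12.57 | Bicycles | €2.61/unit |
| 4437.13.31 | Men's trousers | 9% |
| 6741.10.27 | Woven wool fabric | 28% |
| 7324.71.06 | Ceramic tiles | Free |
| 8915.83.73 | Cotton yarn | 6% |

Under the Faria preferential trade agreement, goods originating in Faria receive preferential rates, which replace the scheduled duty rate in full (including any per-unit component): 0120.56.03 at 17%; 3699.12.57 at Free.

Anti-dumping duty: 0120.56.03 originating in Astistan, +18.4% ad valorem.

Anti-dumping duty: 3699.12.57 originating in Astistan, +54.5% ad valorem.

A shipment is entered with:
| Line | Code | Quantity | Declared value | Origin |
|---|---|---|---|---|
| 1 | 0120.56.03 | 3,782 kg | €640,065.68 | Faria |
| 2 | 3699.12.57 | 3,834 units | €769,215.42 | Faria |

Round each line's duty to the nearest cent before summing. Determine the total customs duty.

Line 1 (0120.56.03, Faria, 3,782 kg, €640,065.68):
Base rate for 0120.56.03 is 20% + €3.53/kg.
Origin Faria qualifies under the Narania–Faria agreement and 0120.56.03 is covered: preferential rate 17% applies instead.
The additional-duty order on 0120.56.03 targets Astistan, not Faria; it does not apply.
Duty = €640,065.68 × 17% = €108,811.17.
Line 2 (3699.12.57, Faria, 3,834 units, €769,215.42):
Base rate for 3699.12.57 is €2.61/unit.
Origin Faria qualifies under the Narania–Faria agreement and 3699.12.57 is covered: preferential rate Free applies instead.
The additional-duty order on 3699.12.57 targets Astistan, not Faria; it does not apply.
Duty = €769,215.42 × 0% = €0.00.
Total = €108,811.17 + €0.00 = €108,811.17.

€108,811.17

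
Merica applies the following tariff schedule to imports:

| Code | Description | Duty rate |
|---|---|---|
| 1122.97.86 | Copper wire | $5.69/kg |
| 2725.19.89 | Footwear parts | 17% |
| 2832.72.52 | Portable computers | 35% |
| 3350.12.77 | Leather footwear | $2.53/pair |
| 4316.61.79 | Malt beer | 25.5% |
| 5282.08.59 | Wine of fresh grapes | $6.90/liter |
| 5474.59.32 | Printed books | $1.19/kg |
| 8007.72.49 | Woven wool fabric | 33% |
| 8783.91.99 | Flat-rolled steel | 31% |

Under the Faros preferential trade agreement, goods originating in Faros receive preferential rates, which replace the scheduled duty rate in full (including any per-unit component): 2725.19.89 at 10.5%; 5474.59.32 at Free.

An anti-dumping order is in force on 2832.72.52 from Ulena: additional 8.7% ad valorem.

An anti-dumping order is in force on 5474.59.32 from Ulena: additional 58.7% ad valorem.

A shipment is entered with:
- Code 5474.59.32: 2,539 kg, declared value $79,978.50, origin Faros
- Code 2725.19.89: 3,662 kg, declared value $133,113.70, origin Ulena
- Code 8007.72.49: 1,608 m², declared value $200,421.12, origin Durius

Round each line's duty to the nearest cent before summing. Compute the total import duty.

Line 1 (5474.59.32, Faros, 2,539 kg, $79,978.50):
Base rate for 5474.59.32 is $1.19/kg.
Origin Faros qualifies under the Merica–Faros agreement and 5474.59.32 is covered: preferential rate Free applies instead.
The additional-duty order on 5474.59.32 targets Ulena, not Faros; it does not apply.
Duty = $79,978.50 × 0% = $0.00.
Line 2 (2725.19.89, Ulena, 3,662 kg, $133,113.70):
Base rate for 2725.19.89 is 17%.
2725.19.89 has an FTA preferential rate, but origin Ulena is not Faros; base rate stands.
Duty = $133,113.70 × 17% = $22,629.33.
Line 3 (8007.72.49, Durius, 1,608 m², $200,421.12):
Base rate for 8007.72.49 is 33%.
Duty = $200,421.12 × 33% = $66,138.97.
Total = $0.00 + $22,629.33 + $66,138.97 = $88,768.30.

$88,768.30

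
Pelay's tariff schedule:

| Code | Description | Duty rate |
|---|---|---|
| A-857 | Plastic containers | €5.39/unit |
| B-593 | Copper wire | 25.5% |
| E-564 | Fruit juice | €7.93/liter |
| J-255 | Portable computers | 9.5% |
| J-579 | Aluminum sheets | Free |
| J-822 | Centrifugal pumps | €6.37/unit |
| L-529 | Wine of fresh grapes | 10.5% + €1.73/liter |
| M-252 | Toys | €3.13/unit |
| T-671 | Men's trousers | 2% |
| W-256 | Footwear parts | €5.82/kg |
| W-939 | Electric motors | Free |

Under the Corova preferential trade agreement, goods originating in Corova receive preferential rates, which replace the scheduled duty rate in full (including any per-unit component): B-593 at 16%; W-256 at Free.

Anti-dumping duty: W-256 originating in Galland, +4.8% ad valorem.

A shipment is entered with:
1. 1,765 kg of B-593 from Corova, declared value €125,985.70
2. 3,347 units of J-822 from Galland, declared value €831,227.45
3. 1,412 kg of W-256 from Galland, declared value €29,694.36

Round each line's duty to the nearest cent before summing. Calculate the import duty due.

Line 1 (B-593, Corova, 1,765 kg, €125,985.70):
Base rate for B-593 is 25.5%.
Origin Corova qualifies under the Pelay–Corova agreement and B-593 is covered: preferential rate 16% applies instead.
Duty = €125,985.70 × 16% = €20,157.71.
Line 2 (J-822, Galland, 3,347 units, €831,227.45):
Base rate for J-822 is €6.37/unit.
Duty = 3,347 × €6.37 = €21,320.39.
Line 3 (W-256, Galland, 1,412 kg, €29,694.36):
Base rate for W-256 is €5.82/kg.
W-256 has an FTA preferential rate, but origin Galland is not Corova; base rate stands.
Additional duty on W-256 from Galland: +4.8% ad valorem. Applied ad valorem rate = 4.8%.
Duty = €29,694.36 × 4.8% + 1,412 × €5.82 = €9,643.17.
Total = €20,157.71 + €21,320.39 + €9,643.17 = €51,121.27.

€51,121.27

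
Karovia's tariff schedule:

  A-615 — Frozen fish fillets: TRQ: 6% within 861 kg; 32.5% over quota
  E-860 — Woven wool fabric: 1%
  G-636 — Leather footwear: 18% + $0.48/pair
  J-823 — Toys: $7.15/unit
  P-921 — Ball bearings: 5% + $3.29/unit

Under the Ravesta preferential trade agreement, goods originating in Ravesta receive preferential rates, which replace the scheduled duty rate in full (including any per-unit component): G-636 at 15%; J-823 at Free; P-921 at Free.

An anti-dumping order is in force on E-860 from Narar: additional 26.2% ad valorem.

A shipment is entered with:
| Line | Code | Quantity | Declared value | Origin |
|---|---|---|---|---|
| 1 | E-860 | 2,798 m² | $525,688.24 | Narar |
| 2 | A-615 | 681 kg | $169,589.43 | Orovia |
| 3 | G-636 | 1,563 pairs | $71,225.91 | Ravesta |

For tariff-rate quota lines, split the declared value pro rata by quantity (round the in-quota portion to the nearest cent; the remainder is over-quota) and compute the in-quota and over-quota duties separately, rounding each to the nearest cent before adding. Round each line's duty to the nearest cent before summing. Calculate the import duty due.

$163,846.46

Line 1 (E-860, Narar, 2,798 m², $525,688.24):
Base rate for E-860 is 1%.
Additional duty on E-860 from Narar: +26.2%. Applied ad valorem rate: 1% + 26.2% = 27.2%.
Duty = $525,688.24 × 27.2% = $142,987.20.
Line 2 (A-615, Orovia, 681 kg, $169,589.43):
Code A-615 is under a tariff-rate quota (threshold 861 kg). Quantity 681 kg is within the quota, so the in-quota rate 6% applies to the full value.
Duty = $169,589.43 × 6% = $10,175.37.
Line 3 (G-636, Ravesta, 1,563 pairs, $71,225.91):
Base rate for G-636 is 18% + $0.48/pair.
Origin Ravesta qualifies under the Karovia–Ravesta agreement and G-636 is covered: preferential rate 15% applies instead.
Duty = $71,225.91 × 15% = $10,683.89.
Total = $142,987.20 + $10,175.37 + $10,683.89 = $163,846.46.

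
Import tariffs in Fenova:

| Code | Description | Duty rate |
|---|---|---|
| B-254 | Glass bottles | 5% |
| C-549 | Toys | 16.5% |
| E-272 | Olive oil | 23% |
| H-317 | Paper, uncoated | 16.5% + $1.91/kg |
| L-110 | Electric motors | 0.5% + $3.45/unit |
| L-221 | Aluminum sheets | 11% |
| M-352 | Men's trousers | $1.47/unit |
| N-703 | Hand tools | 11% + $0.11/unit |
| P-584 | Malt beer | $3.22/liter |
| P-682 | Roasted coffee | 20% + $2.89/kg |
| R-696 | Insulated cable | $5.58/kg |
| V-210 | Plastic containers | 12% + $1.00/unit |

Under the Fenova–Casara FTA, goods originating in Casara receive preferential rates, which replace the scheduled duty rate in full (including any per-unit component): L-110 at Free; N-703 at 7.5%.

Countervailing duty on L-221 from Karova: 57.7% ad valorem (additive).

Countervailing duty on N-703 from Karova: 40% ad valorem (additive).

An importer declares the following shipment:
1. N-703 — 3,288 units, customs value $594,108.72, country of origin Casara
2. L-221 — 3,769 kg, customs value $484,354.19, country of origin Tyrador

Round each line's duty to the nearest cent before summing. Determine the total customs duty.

$97,837.11

Line 1 (N-703, Casara, 3,288 units, $594,108.72):
Base rate for N-703 is 11% + $0.11/unit.
Origin Casara qualifies under the Fenova–Casara agreement and N-703 is covered: preferential rate 7.5% applies instead.
The additional-duty order on N-703 targets Karova, not Casara; it does not apply.
Duty = $594,108.72 × 7.5% = $44,558.15.
Line 2 (L-221, Tyrador, 3,769 kg, $484,354.19):
Base rate for L-221 is 11%.
The additional-duty order on L-221 targets Karova, not Tyrador; it does not apply.
Duty = $484,354.19 × 11% = $53,278.96.
Total = $44,558.15 + $53,278.96 = $97,837.11.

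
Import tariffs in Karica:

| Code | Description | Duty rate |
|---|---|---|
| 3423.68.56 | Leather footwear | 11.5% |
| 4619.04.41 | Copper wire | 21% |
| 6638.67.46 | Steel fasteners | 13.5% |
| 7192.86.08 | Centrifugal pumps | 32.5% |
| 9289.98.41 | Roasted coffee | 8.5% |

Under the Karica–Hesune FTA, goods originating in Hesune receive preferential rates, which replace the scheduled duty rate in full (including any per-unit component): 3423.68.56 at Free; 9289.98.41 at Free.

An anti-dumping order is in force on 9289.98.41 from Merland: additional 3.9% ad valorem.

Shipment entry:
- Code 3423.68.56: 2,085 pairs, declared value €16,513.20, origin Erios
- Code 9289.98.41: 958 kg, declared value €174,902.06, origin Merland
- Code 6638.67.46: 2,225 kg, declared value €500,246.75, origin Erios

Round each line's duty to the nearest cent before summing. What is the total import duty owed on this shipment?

Line 1 (3423.68.56, Erios, 2,085 pairs, €16,513.20):
Base rate for 3423.68.56 is 11.5%.
3423.68.56 has an FTA preferential rate, but origin Erios is not Hesune; base rate stands.
Duty = €16,513.20 × 11.5% = €1,899.02.
Line 2 (9289.98.41, Merland, 958 kg, €174,902.06):
Base rate for 9289.98.41 is 8.5%.
9289.98.41 has an FTA preferential rate, but origin Merland is not Hesune; base rate stands.
Additional duty on 9289.98.41 from Merland: +3.9%. Applied ad valorem rate: 8.5% + 3.9% = 12.4%.
Duty = €174,902.06 × 12.4% = €21,687.86.
Line 3 (6638.67.46, Erios, 2,225 kg, €500,246.75):
Base rate for 6638.67.46 is 13.5%.
Duty = €500,246.75 × 13.5% = €67,533.31.
Total = €1,899.02 + €21,687.86 + €67,533.31 = €91,120.19.

€91,120.19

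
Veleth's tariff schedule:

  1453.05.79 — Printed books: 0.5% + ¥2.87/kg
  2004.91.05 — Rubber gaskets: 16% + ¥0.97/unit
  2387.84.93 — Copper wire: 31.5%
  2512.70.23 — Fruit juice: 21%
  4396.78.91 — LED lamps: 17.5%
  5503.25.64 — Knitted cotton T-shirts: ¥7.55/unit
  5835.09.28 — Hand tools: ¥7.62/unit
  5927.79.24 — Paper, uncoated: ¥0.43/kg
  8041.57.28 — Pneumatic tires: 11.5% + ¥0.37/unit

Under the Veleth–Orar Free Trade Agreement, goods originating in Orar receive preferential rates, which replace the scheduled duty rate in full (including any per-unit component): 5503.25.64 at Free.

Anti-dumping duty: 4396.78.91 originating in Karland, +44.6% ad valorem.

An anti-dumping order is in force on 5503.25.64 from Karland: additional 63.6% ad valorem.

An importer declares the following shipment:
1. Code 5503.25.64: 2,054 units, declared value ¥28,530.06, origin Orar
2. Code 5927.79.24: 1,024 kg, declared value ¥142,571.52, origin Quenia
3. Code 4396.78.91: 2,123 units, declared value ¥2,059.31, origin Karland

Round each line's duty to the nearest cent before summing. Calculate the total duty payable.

¥1,719.15

Line 1 (5503.25.64, Orar, 2,054 units, ¥28,530.06):
Base rate for 5503.25.64 is ¥7.55/unit.
Origin Orar qualifies under the Veleth–Orar agreement and 5503.25.64 is covered: preferential rate Free applies instead.
The additional-duty order on 5503.25.64 targets Karland, not Orar; it does not apply.
Duty = ¥28,530.06 × 0% = ¥0.00.
Line 2 (5927.79.24, Quenia, 1,024 kg, ¥142,571.52):
Base rate for 5927.79.24 is ¥0.43/kg.
Duty = 1,024 × ¥0.43 = ¥440.32.
Line 3 (4396.78.91, Karland, 2,123 units, ¥2,059.31):
Base rate for 4396.78.91 is 17.5%.
Additional duty on 4396.78.91 from Karland: +44.6%. Applied ad valorem rate: 17.5% + 44.6% = 62.1%.
Duty = ¥2,059.31 × 62.1% = ¥1,278.83.
Total = ¥0.00 + ¥440.32 + ¥1,278.83 = ¥1,719.15.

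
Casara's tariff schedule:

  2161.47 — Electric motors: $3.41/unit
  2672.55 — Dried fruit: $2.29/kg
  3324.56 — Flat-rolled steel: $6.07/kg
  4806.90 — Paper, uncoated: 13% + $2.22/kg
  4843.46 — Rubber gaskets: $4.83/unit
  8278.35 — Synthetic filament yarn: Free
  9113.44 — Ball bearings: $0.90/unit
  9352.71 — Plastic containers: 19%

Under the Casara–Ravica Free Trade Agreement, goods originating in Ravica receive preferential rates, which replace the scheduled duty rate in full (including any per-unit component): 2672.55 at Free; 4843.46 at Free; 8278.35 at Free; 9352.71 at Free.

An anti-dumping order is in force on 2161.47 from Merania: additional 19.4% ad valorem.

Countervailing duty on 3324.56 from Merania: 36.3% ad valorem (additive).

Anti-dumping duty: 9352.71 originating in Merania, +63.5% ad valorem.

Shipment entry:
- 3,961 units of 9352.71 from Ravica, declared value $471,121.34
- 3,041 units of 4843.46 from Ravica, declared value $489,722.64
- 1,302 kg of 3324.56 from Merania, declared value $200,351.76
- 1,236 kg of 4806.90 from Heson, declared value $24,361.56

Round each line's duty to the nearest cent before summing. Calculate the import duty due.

Line 1 (9352.71, Ravica, 3,961 units, $471,121.34):
Base rate for 9352.71 is 19%.
Origin Ravica qualifies under the Casara–Ravica agreement and 9352.71 is covered: preferential rate Free applies instead.
The additional-duty order on 9352.71 targets Merania, not Ravica; it does not apply.
Duty = $471,121.34 × 0% = $0.00.
Line 2 (4843.46, Ravica, 3,041 units, $489,722.64):
Base rate for 4843.46 is $4.83/unit.
Origin Ravica qualifies under the Casara–Ravica agreement and 4843.46 is covered: preferential rate Free applies instead.
Duty = $489,722.64 × 0% = $0.00.
Line 3 (3324.56, Merania, 1,302 kg, $200,351.76):
Base rate for 3324.56 is $6.07/kg.
Additional duty on 3324.56 from Merania: +36.3% ad valorem. Applied ad valorem rate = 36.3%.
Duty = $200,351.76 × 36.3% + 1,302 × $6.07 = $80,630.83.
Line 4 (4806.90, Heson, 1,236 kg, $24,361.56):
Base rate for 4806.90 is 13% + $2.22/kg.
Duty = $24,361.56 × 13% + 1,236 × $2.22 = $5,910.92.
Total = $0.00 + $0.00 + $80,630.83 + $5,910.92 = $86,541.75.

$86,541.75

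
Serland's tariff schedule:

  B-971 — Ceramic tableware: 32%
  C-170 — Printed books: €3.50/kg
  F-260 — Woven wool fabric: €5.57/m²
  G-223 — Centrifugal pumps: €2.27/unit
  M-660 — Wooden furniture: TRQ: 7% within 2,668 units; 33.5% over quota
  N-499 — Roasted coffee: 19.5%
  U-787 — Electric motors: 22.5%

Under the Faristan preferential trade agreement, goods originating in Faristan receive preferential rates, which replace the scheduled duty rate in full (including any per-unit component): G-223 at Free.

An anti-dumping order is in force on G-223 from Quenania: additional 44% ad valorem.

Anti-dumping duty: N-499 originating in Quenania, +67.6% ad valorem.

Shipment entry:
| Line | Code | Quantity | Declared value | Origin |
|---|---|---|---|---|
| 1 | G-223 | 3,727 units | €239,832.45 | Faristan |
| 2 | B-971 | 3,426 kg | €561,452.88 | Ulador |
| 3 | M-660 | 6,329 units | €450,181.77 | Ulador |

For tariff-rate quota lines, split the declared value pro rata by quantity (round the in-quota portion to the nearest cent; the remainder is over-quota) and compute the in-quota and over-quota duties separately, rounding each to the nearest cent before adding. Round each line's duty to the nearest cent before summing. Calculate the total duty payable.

Line 1 (G-223, Faristan, 3,727 units, €239,832.45):
Base rate for G-223 is €2.27/unit.
Origin Faristan qualifies under the Serland–Faristan agreement and G-223 is covered: preferential rate Free applies instead.
The additional-duty order on G-223 targets Quenania, not Faristan; it does not apply.
Duty = €239,832.45 × 0% = €0.00.
Line 2 (B-971, Ulador, 3,426 kg, €561,452.88):
Base rate for B-971 is 32%.
Duty = €561,452.88 × 32% = €179,664.92.
Line 3 (M-660, Ulador, 6,329 units, €450,181.77):
Code M-660 is under a tariff-rate quota (threshold 2,668 units). In-quota: 2,668 units at 7%; over-quota: 3,661 units at 33.5%.
Pro-rata value split: in-quota = €450,181.77 × 2,668/6,329 = €189,774.84; over-quota = €450,181.77 − €189,774.84 = €260,406.93.
In-quota duty = €189,774.84 × 7% = €13,284.24. Over-quota duty = €260,406.93 × 33.5% = €87,236.32.
Line duty = €13,284.24 + €87,236.32 = €100,520.56.
Total = €0.00 + €179,664.92 + €100,520.56 = €280,185.48.

€280,185.48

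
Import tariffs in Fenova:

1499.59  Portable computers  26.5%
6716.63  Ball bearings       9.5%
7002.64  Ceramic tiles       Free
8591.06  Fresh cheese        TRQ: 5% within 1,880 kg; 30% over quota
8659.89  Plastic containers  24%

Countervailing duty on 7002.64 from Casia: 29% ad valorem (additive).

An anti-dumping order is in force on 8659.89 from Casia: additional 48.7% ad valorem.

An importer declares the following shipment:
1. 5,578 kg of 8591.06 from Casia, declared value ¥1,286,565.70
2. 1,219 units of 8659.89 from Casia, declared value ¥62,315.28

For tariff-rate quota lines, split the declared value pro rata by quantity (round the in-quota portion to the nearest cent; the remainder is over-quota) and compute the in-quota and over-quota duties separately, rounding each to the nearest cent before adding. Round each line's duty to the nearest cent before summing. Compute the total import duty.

Line 1 (8591.06, Casia, 5,578 kg, ¥1,286,565.70):
Code 8591.06 is under a tariff-rate quota (threshold 1,880 kg). In-quota: 1,880 kg at 5%; over-quota: 3,698 kg at 30%.
Pro-rata value split: in-quota = ¥1,286,565.70 × 1,880/5,578 = ¥433,622.00; over-quota = ¥1,286,565.70 − ¥433,622.00 = ¥852,943.70.
In-quota duty = ¥433,622.00 × 5% = ¥21,681.10. Over-quota duty = ¥852,943.70 × 30% = ¥255,883.11.
Line duty = ¥21,681.10 + ¥255,883.11 = ¥277,564.21.
Line 2 (8659.89, Casia, 1,219 units, ¥62,315.28):
Base rate for 8659.89 is 24%.
Additional duty on 8659.89 from Casia: +48.7%. Applied ad valorem rate: 24% + 48.7% = 72.7%.
Duty = ¥62,315.28 × 72.7% = ¥45,303.21.
Total = ¥277,564.21 + ¥45,303.21 = ¥322,867.42.

¥322,867.42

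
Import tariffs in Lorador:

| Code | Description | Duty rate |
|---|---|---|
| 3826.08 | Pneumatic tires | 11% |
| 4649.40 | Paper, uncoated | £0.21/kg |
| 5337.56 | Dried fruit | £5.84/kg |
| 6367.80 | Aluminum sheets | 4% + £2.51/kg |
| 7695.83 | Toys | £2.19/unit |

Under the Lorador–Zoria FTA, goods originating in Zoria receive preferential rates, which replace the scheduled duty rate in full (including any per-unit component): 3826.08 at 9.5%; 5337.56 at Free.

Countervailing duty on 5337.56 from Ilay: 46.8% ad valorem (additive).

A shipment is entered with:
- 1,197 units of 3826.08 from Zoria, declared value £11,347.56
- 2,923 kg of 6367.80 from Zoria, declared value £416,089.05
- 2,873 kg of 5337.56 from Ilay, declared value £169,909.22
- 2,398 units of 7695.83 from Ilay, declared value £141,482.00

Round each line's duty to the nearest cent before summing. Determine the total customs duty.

Line 1 (3826.08, Zoria, 1,197 units, £11,347.56):
Base rate for 3826.08 is 11%.
Origin Zoria qualifies under the Lorador–Zoria agreement and 3826.08 is covered: preferential rate 9.5% applies instead.
Duty = £11,347.56 × 9.5% = £1,078.02.
Line 2 (6367.80, Zoria, 2,923 kg, £416,089.05):
Base rate for 6367.80 is 4% + £2.51/kg.
Origin Zoria is the FTA partner but 6367.80 is not on the preference list; base rate stands.
Duty = £416,089.05 × 4% + 2,923 × £2.51 = £23,980.29.
Line 3 (5337.56, Ilay, 2,873 kg, £169,909.22):
Base rate for 5337.56 is £5.84/kg.
5337.56 has an FTA preferential rate, but origin Ilay is not Zoria; base rate stands.
Additional duty on 5337.56 from Ilay: +46.8% ad valorem. Applied ad valorem rate = 46.8%.
Duty = £169,909.22 × 46.8% + 2,873 × £5.84 = £96,295.83.
Line 4 (7695.83, Ilay, 2,398 units, £141,482.00):
Base rate for 7695.83 is £2.19/unit.
Duty = 2,398 × £2.19 = £5,251.62.
Total = £1,078.02 + £23,980.29 + £96,295.83 + £5,251.62 = £126,605.76.

£126,605.76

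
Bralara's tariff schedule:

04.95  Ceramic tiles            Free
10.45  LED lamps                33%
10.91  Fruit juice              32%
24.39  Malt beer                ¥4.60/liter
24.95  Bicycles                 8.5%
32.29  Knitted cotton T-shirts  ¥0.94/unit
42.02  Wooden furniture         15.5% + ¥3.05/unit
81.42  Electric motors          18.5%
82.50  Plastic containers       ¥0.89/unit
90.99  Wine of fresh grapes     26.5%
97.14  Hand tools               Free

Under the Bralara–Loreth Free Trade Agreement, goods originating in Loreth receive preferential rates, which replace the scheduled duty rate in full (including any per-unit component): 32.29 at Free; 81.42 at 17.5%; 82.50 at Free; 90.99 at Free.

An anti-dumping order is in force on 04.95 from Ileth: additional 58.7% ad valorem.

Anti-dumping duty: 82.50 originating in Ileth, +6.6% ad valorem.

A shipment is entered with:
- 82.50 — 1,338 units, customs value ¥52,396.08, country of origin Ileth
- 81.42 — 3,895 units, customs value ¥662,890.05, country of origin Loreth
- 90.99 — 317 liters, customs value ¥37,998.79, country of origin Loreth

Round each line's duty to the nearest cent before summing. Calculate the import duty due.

¥120,654.72

Line 1 (82.50, Ileth, 1,338 units, ¥52,396.08):
Base rate for 82.50 is ¥0.89/unit.
82.50 has an FTA preferential rate, but origin Ileth is not Loreth; base rate stands.
Additional duty on 82.50 from Ileth: +6.6% ad valorem. Applied ad valorem rate = 6.6%.
Duty = ¥52,396.08 × 6.6% + 1,338 × ¥0.89 = ¥4,648.96.
Line 2 (81.42, Loreth, 3,895 units, ¥662,890.05):
Base rate for 81.42 is 18.5%.
Origin Loreth qualifies under the Bralara–Loreth agreement and 81.42 is covered: preferential rate 17.5% applies instead.
Duty = ¥662,890.05 × 17.5% = ¥116,005.76.
Line 3 (90.99, Loreth, 317 liters, ¥37,998.79):
Base rate for 90.99 is 26.5%.
Origin Loreth qualifies under the Bralara–Loreth agreement and 90.99 is covered: preferential rate Free applies instead.
Duty = ¥37,998.79 × 0% = ¥0.00.
Total = ¥4,648.96 + ¥116,005.76 + ¥0.00 = ¥120,654.72.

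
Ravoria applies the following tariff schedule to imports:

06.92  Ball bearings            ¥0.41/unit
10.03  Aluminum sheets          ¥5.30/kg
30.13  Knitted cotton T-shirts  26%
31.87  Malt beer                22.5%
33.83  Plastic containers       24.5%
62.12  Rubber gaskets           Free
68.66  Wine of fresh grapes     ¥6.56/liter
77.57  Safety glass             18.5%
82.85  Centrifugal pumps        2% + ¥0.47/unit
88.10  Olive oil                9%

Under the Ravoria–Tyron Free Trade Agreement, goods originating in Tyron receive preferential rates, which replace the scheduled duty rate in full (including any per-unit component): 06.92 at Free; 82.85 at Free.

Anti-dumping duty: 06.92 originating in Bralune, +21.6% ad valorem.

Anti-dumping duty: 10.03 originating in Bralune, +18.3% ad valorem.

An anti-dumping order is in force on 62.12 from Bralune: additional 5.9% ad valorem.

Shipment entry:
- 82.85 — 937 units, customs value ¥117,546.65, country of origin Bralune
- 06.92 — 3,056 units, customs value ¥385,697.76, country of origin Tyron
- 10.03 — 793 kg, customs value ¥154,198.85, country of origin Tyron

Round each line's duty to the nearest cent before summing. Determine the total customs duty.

¥6,994.22

Line 1 (82.85, Bralune, 937 units, ¥117,546.65):
Base rate for 82.85 is 2% + ¥0.47/unit.
82.85 has an FTA preferential rate, but origin Bralune is not Tyron; base rate stands.
Duty = ¥117,546.65 × 2% + 937 × ¥0.47 = ¥2,791.32.
Line 2 (06.92, Tyron, 3,056 units, ¥385,697.76):
Base rate for 06.92 is ¥0.41/unit.
Origin Tyron qualifies under the Ravoria–Tyron agreement and 06.92 is covered: preferential rate Free applies instead.
The additional-duty order on 06.92 targets Bralune, not Tyron; it does not apply.
Duty = ¥385,697.76 × 0% = ¥0.00.
Line 3 (10.03, Tyron, 793 kg, ¥154,198.85):
Base rate for 10.03 is ¥5.30/kg.
Origin Tyron is the FTA partner but 10.03 is not on the preference list; base rate stands.
The additional-duty order on 10.03 targets Bralune, not Tyron; it does not apply.
Duty = 793 × ¥5.30 = ¥4,202.90.
Total = ¥2,791.32 + ¥0.00 + ¥4,202.90 = ¥6,994.22.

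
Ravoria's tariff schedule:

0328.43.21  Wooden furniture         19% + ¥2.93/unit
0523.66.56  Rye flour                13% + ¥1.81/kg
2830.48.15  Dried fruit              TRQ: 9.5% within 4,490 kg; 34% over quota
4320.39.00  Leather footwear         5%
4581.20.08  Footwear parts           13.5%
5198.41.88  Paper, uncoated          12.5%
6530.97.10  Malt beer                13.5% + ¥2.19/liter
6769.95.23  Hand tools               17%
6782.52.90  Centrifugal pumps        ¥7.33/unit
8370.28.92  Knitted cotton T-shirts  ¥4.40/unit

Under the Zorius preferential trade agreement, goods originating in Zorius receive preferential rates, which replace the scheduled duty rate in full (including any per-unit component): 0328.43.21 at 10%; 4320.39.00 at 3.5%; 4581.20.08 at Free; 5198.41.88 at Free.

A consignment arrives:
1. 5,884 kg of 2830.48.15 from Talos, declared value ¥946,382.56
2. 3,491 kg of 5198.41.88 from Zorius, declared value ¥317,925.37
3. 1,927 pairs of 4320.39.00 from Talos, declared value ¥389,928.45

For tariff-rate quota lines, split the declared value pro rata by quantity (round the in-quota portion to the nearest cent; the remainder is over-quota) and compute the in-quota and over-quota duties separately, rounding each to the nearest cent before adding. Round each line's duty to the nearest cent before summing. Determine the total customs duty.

¥164,334.45

Line 1 (2830.48.15, Talos, 5,884 kg, ¥946,382.56):
Code 2830.48.15 is under a tariff-rate quota (threshold 4,490 kg). In-quota: 4,490 kg at 9.5%; over-quota: 1,394 kg at 34%.
Pro-rata value split: in-quota = ¥946,382.56 × 4,490/5,884 = ¥722,171.60; over-quota = ¥946,382.56 − ¥722,171.60 = ¥224,210.96.
In-quota duty = ¥722,171.60 × 9.5% = ¥68,606.30. Over-quota duty = ¥224,210.96 × 34% = ¥76,231.73.
Line duty = ¥68,606.30 + ¥76,231.73 = ¥144,838.03.
Line 2 (5198.41.88, Zorius, 3,491 kg, ¥317,925.37):
Base rate for 5198.41.88 is 12.5%.
Origin Zorius qualifies under the Ravoria–Zorius agreement and 5198.41.88 is covered: preferential rate Free applies instead.
Duty = ¥317,925.37 × 0% = ¥0.00.
Line 3 (4320.39.00, Talos, 1,927 pairs, ¥389,928.45):
Base rate for 4320.39.00 is 5%.
4320.39.00 has an FTA preferential rate, but origin Talos is not Zorius; base rate stands.
Duty = ¥389,928.45 × 5% = ¥19,496.42.
Total = ¥144,838.03 + ¥0.00 + ¥19,496.42 = ¥164,334.45.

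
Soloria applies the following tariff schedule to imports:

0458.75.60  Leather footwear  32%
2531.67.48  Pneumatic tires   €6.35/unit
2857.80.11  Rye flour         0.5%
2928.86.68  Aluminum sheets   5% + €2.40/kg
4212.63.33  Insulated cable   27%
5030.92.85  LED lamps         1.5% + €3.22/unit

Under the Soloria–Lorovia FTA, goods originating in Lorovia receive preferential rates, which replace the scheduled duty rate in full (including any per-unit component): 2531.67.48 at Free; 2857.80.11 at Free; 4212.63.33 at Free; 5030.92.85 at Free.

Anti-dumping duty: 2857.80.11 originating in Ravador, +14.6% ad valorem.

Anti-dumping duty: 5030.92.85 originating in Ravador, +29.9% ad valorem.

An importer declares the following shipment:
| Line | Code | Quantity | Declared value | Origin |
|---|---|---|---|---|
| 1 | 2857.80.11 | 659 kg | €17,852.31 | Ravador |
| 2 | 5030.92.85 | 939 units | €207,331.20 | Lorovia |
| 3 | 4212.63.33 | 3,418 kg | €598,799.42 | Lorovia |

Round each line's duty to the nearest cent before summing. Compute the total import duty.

€2,695.70

Line 1 (2857.80.11, Ravador, 659 kg, €17,852.31):
Base rate for 2857.80.11 is 0.5%.
2857.80.11 has an FTA preferential rate, but origin Ravador is not Lorovia; base rate stands.
Additional duty on 2857.80.11 from Ravador: +14.6%. Applied ad valorem rate: 0.5% + 14.6% = 15.1%.
Duty = €17,852.31 × 15.1% = €2,695.70.
Line 2 (5030.92.85, Lorovia, 939 units, €207,331.20):
Base rate for 5030.92.85 is 1.5% + €3.22/unit.
Origin Lorovia qualifies under the Soloria–Lorovia agreement and 5030.92.85 is covered: preferential rate Free applies instead.
The additional-duty order on 5030.92.85 targets Ravador, not Lorovia; it does not apply.
Duty = €207,331.20 × 0% = €0.00.
Line 3 (4212.63.33, Lorovia, 3,418 kg, €598,799.42):
Base rate for 4212.63.33 is 27%.
Origin Lorovia qualifies under the Soloria–Lorovia agreement and 4212.63.33 is covered: preferential rate Free applies instead.
Duty = €598,799.42 × 0% = €0.00.
Total = €2,695.70 + €0.00 + €0.00 = €2,695.70.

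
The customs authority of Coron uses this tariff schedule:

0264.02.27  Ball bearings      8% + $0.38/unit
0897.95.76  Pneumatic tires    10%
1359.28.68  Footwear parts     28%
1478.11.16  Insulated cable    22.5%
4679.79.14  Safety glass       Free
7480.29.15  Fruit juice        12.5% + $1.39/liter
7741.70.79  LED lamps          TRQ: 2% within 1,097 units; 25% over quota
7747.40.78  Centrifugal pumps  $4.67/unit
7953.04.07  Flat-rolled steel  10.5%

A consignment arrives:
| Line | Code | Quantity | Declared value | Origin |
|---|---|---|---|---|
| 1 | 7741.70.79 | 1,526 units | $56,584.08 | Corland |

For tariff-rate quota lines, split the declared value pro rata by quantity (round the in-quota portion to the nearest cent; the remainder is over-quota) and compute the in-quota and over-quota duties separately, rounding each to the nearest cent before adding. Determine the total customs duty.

$4,790.37

Line 1 (7741.70.79, Corland, 1,526 units, $56,584.08):
Code 7741.70.79 is under a tariff-rate quota (threshold 1,097 units). In-quota: 1,097 units at 2%; over-quota: 429 units at 25%.
Pro-rata value split: in-quota = $56,584.08 × 1,097/1,526 = $40,676.76; over-quota = $56,584.08 − $40,676.76 = $15,907.32.
In-quota duty = $40,676.76 × 2% = $813.54. Over-quota duty = $15,907.32 × 25% = $3,976.83.
Line duty = $813.54 + $3,976.83 = $4,790.37.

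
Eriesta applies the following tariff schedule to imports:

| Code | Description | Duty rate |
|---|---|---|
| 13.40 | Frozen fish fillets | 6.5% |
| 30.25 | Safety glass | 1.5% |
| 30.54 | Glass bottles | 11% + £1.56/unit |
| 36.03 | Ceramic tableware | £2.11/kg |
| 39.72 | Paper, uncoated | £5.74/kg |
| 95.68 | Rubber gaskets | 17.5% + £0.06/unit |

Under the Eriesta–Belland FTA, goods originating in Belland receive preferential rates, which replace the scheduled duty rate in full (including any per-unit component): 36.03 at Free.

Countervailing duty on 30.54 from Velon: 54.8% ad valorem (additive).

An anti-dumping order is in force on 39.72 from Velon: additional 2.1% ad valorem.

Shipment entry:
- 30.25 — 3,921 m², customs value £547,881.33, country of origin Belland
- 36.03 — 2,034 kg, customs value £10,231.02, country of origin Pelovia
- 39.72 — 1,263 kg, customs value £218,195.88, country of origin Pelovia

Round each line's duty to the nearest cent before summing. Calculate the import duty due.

Line 1 (30.25, Belland, 3,921 m², £547,881.33):
Base rate for 30.25 is 1.5%.
Origin Belland is the FTA partner but 30.25 is not on the preference list; base rate stands.
Duty = £547,881.33 × 1.5% = £8,218.22.
Line 2 (36.03, Pelovia, 2,034 kg, £10,231.02):
Base rate for 36.03 is £2.11/kg.
36.03 has an FTA preferential rate, but origin Pelovia is not Belland; base rate stands.
Duty = 2,034 × £2.11 = £4,291.74.
Line 3 (39.72, Pelovia, 1,263 kg, £218,195.88):
Base rate for 39.72 is £5.74/kg.
The additional-duty order on 39.72 targets Velon, not Pelovia; it does not apply.
Duty = 1,263 × £5.74 = £7,249.62.
Total = £8,218.22 + £4,291.74 + £7,249.62 = £19,759.58.

£19,759.58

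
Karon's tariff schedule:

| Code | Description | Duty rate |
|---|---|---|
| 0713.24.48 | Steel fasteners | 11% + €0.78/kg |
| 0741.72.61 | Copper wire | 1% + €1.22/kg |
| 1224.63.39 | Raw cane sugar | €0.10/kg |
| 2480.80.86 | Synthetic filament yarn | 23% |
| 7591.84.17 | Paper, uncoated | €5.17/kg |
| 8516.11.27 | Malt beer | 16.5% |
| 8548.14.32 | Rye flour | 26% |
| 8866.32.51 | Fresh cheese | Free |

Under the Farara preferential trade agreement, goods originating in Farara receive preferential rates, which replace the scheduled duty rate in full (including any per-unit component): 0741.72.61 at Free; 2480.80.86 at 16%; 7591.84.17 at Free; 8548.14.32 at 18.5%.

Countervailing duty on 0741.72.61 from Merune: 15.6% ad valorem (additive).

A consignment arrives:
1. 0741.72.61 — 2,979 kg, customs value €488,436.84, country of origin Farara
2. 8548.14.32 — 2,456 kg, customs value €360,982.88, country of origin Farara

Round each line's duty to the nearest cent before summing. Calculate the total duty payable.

€66,781.83

Line 1 (0741.72.61, Farara, 2,979 kg, €488,436.84):
Base rate for 0741.72.61 is 1% + €1.22/kg.
Origin Farara qualifies under the Karon–Farara agreement and 0741.72.61 is covered: preferential rate Free applies instead.
The additional-duty order on 0741.72.61 targets Merune, not Farara; it does not apply.
Duty = €488,436.84 × 0% = €0.00.
Line 2 (8548.14.32, Farara, 2,456 kg, €360,982.88):
Base rate for 8548.14.32 is 26%.
Origin Farara qualifies under the Karon–Farara agreement and 8548.14.32 is covered: preferential rate 18.5% applies instead.
Duty = €360,982.88 × 18.5% = €66,781.83.
Total = €0.00 + €66,781.83 = €66,781.83.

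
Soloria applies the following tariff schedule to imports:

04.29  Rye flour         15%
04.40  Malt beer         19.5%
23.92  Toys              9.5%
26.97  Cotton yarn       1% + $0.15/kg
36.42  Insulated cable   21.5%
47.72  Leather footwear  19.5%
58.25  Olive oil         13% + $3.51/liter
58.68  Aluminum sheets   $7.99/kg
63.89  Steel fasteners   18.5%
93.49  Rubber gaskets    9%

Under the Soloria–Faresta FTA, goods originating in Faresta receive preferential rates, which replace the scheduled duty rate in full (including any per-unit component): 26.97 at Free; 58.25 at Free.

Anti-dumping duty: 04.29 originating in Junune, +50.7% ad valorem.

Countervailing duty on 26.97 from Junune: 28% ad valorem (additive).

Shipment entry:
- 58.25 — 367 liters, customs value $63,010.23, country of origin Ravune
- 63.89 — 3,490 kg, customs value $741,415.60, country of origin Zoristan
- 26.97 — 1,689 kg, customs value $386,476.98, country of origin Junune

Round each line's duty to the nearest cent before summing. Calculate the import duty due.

Line 1 (58.25, Ravune, 367 liters, $63,010.23):
Base rate for 58.25 is 13% + $3.51/liter.
58.25 has an FTA preferential rate, but origin Ravune is not Faresta; base rate stands.
Duty = $63,010.23 × 13% + 367 × $3.51 = $9,479.50.
Line 2 (63.89, Zoristan, 3,490 kg, $741,415.60):
Base rate for 63.89 is 18.5%.
Duty = $741,415.60 × 18.5% = $137,161.89.
Line 3 (26.97, Junune, 1,689 kg, $386,476.98):
Base rate for 26.97 is 1% + $0.15/kg.
26.97 has an FTA preferential rate, but origin Junune is not Faresta; base rate stands.
Additional duty on 26.97 from Junune: +28%. Applied ad valorem rate: 1% + 28% = 29%.
Duty = $386,476.98 × 29% + 1,689 × $0.15 = $112,331.67.
Total = $9,479.50 + $137,161.89 + $112,331.67 = $258,973.06.

$258,973.06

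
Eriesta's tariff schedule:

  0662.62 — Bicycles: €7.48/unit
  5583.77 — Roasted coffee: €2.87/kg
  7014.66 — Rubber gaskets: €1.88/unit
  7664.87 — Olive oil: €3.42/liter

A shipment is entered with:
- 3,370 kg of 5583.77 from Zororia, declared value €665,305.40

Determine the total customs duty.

€9,671.90

Line 1 (5583.77, Zororia, 3,370 kg, €665,305.40):
Base rate for 5583.77 is €2.87/kg.
Duty = 3,370 × €2.87 = €9,671.90.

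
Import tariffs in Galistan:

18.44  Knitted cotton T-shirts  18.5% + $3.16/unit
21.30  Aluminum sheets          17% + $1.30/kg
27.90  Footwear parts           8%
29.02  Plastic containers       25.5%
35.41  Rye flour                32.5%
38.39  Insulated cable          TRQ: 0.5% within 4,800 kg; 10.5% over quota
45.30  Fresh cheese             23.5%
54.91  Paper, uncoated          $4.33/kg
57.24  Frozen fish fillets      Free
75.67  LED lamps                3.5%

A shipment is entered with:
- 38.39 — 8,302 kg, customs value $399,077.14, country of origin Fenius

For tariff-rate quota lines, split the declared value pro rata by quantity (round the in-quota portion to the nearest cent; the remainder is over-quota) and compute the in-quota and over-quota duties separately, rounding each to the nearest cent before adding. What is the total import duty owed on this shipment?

$18,829.50

Line 1 (38.39, Fenius, 8,302 kg, $399,077.14):
Code 38.39 is under a tariff-rate quota (threshold 4,800 kg). In-quota: 4,800 kg at 0.5%; over-quota: 3,502 kg at 10.5%.
Pro-rata value split: in-quota = $399,077.14 × 4,800/8,302 = $230,736.00; over-quota = $399,077.14 − $230,736.00 = $168,341.14.
In-quota duty = $230,736.00 × 0.5% = $1,153.68. Over-quota duty = $168,341.14 × 10.5% = $17,675.82.
Line duty = $1,153.68 + $17,675.82 = $18,829.50.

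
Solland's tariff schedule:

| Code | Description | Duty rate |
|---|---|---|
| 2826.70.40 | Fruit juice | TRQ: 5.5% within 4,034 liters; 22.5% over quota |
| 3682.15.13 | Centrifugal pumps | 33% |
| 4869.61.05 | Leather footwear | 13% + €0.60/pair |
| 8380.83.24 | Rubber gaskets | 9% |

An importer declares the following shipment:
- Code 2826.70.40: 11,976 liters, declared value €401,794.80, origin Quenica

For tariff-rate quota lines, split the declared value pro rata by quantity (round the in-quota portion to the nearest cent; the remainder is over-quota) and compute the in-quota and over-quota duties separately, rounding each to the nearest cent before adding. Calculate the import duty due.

€67,395.91

Line 1 (2826.70.40, Quenica, 11,976 liters, €401,794.80):
Code 2826.70.40 is under a tariff-rate quota (threshold 4,034 liters). In-quota: 4,034 liters at 5.5%; over-quota: 7,942 liters at 22.5%.
Pro-rata value split: in-quota = €401,794.80 × 4,034/11,976 = €135,340.70; over-quota = €401,794.80 − €135,340.70 = €266,454.10.
In-quota duty = €135,340.70 × 5.5% = €7,443.74. Over-quota duty = €266,454.10 × 22.5% = €59,952.17.
Line duty = €7,443.74 + €59,952.17 = €67,395.91.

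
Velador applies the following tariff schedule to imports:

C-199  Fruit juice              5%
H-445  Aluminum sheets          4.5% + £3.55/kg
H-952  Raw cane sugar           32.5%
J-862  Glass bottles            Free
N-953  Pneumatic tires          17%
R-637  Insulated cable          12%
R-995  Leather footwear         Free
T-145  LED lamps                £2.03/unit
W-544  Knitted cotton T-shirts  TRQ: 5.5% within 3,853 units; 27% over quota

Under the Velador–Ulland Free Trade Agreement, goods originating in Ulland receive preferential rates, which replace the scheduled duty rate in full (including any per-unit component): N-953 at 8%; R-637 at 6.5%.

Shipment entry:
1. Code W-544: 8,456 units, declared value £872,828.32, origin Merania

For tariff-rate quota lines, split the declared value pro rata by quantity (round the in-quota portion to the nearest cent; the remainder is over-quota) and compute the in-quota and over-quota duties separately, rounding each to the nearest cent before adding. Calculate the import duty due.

£150,156.72

Line 1 (W-544, Merania, 8,456 units, £872,828.32):
Code W-544 is under a tariff-rate quota (threshold 3,853 units). In-quota: 3,853 units at 5.5%; over-quota: 4,603 units at 27%.
Pro-rata value split: in-quota = £872,828.32 × 3,853/8,456 = £397,706.66; over-quota = £872,828.32 − £397,706.66 = £475,121.66.
In-quota duty = £397,706.66 × 5.5% = £21,873.87. Over-quota duty = £475,121.66 × 27% = £128,282.85.
Line duty = £21,873.87 + £128,282.85 = £150,156.72.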